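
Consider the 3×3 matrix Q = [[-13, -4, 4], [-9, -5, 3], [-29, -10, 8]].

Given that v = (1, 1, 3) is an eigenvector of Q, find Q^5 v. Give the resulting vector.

(-3125, -3125, -9375)

First find the eigenvalue: Qv = (-5, -5, -15) = -5·(1, 1, 3), so λ = -5.
Then Q^5 v = λ^5·v = (-5)^5·(1, 1, 3) = -3125·(1, 1, 3) = (-3125, -3125, -9375).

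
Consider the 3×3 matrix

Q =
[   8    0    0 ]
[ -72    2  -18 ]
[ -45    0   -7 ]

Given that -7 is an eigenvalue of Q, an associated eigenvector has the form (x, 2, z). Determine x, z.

0, 1

We need (Q + 7I)v = 0.
Q + 7I = [[15, 0, 0], [-72, 9, -18], [-45, 0, 0]].
Row 1: (15)·x + (0)·2 + (0)·z = 0
Row 2: (-72)·x + (9)·2 + (-18)·z = 0
Row 3: (-45)·x + (0)·2 + (0)·z = 0
Solving gives x = 0, z = 1.
Check: Q·(0, 2, 1) = (0, -14, -7) = -7·(0, 2, 1).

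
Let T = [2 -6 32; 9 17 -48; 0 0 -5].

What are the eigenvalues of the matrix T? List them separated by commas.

-5, 8, 11

Compute the characteristic polynomial p(λ) = det(λI - T).
Expanding along the first row, p(λ) = λ^3 - 14λ^2 - 7λ + 440.
Rational-root test: λ = 11 gives p(11) = 0.
Factor out (λ - 11): p(λ) = (λ - 11)·(λ^2 - 3λ - 40).
The quadratic factors as (λ + 5)·(λ - 8).
Eigenvalues: -5, 8, 11.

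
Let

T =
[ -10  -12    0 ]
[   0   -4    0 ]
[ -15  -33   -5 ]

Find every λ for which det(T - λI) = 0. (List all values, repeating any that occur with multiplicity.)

The characteristic polynomial is p(λ) = det(λI - T).
Cofactor expansion gives p(λ) = λ^3 + 19λ^2 + 110λ + 200.
Since p(-4) = 0, λ = -4 is a root.
Factor out (λ + 4): p(λ) = (λ + 4)·(λ^2 + 15λ + 50).
The quadratic factors as (λ + 10)·(λ + 5).
Eigenvalues: -10, -5, -4.

-10, -5, -4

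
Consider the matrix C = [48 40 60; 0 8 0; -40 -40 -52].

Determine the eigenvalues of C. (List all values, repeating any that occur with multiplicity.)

-12, 8, 8

Set up det(λI - C) = 0.
Expanding along the first row, p(λ) = λ^3 - 4λ^2 - 128λ + 768.
Rational-root test: λ = 8 gives p(8) = 0.
Factor out (λ - 8): p(λ) = (λ - 8)·(λ^2 + 4λ - 96).
The quadratic factors as (λ + 12)·(λ - 8).
Eigenvalues: -12, 8, 8.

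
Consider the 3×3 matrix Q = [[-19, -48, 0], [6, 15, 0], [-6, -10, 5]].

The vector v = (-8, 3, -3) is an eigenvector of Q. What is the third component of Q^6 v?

-3

First find the eigenvalue: Qv = (8, -3, 3) = -1·(-8, 3, -3), so λ = -1.
Then Q^6 v = λ^6·v = (-1)^6·(-8, 3, -3) = 1·(-8, 3, -3) = (-8, 3, -3).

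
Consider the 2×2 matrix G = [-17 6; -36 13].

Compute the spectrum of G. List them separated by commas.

-5, 1

det(G - rI) = (-17 - r)(13 - r) - (6)·(-36) = r^2 + 4r - 5.
This factors as (r + 5)·(r - 1) = 0.
Eigenvalues: -5, 1.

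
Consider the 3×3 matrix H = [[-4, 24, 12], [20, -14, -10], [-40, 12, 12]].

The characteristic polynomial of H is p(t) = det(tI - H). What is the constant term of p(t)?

p(t) = t^3 + 6t^2 - 40t - 192.
The constant term is -192.

-192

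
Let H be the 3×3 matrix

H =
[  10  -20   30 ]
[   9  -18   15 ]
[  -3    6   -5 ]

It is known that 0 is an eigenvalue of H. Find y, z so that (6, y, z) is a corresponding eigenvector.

3, 0

We need (H)v = 0.
H = [[10, -20, 30], [9, -18, 15], [-3, 6, -5]].
Row 1: (10)·6 + (-20)·y + (30)·z = 0
Row 2: (9)·6 + (-18)·y + (15)·z = 0
Row 3: (-3)·6 + (6)·y + (-5)·z = 0
Solving gives y = 3, z = 0.
Check: H·(6, 3, 0) = (0, 0, 0) = 0·(6, 3, 0).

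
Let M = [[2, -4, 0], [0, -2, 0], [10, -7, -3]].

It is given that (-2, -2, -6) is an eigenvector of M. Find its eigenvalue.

Compute Mv: M·(-2, -2, -6) = (4, 4, 12).
Since Mv = λv, compare component 1: 4 = λ·-2, so λ = -2.

-2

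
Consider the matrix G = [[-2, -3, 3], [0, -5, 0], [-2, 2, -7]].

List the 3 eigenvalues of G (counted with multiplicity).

Set up det(lambda·I - G) = 0.
Expanding the 3×3 determinant: p(lambda) = lambda^3 + 14·lambda^2 + 65·lambda + 100.
Rational-root test: lambda = -5 gives p(-5) = 0.
Dividing by (lambda + 5) leaves lambda^2 + 9·lambda + 20.
The quadratic factors as (lambda + 5)·(lambda + 4).
Eigenvalues: -5, -5, -4.

-5, -5, -4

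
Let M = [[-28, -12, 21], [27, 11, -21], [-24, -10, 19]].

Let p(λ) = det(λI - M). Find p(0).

p(0) = det(0·I − M) = det(−M) = (−1)^3·det(M).
det(M) = 10, so p(0) = -10.

-10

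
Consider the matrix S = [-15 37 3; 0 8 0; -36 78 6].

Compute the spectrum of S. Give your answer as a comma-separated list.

Compute the characteristic polynomial p(t) = det(tI - S).
Expanding the 3×3 determinant: p(t) = t^3 + t^2 - 54t - 144.
Try t = -3: p(-3) = 0, so -3 is a root.
Dividing by (t + 3) leaves t^2 - 2t - 48.
The quadratic factors as (t + 6)·(t - 8).
Eigenvalues: -6, -3, 8.

-6, -3, 8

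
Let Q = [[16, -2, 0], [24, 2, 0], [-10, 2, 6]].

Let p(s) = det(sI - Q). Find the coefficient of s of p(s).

p(s) = s^3 - 24s^2 + 188s - 480.
The coefficient of s is 188.

188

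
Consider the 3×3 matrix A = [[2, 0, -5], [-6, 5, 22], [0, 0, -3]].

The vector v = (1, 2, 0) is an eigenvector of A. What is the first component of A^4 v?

16

First find the eigenvalue: Av = (2, 4, 0) = 2·(1, 2, 0), so λ = 2.
Then A^4 v = λ^4·v = 2^4·(1, 2, 0) = 16·(1, 2, 0) = (16, 32, 0).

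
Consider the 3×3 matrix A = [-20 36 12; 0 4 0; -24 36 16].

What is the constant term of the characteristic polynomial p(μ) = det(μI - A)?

128

p(0) = det(0·I − A) = det(−A) = (−1)^3·det(A).
det(A) = -128, so p(0) = 128.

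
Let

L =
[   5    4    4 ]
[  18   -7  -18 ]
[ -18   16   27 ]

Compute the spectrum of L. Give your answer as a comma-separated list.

5, 9, 11

The characteristic polynomial is p(λ) = det(λI - L).
Expanding along the first row, p(λ) = λ^3 - 25λ^2 + 199λ - 495.
Since p(9) = 0, λ = 9 is a root.
Factor out (λ - 9): p(λ) = (λ - 9)·(λ^2 - 16λ + 55).
The quadratic factors as (λ - 5)·(λ - 11).
Eigenvalues: 5, 9, 11.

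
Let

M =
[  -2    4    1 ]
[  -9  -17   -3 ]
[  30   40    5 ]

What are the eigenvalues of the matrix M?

-5, -5, -4

The characteristic polynomial is p(λ) = det(λI - M).
Expanding along the first row, p(λ) = λ^3 + 14λ^2 + 65λ + 100.
Since p(-5) = 0, λ = -5 is a root.
Dividing by (λ + 5) leaves λ^2 + 9λ + 20.
The quadratic factors as (λ + 5)·(λ + 4).
Eigenvalues: -5, -5, -4.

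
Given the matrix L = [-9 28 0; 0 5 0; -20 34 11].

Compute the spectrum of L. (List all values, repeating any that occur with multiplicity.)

Set up det(λI - L) = 0.
Expanding the 3×3 determinant: p(λ) = λ^3 - 7λ^2 - 89λ + 495.
Rational-root test: λ = 11 gives p(11) = 0.
Factor out (λ - 11): p(λ) = (λ - 11)·(λ^2 + 4λ - 45).
The quadratic factors as (λ + 9)·(λ - 5).
Eigenvalues: -9, 5, 11.

-9, 5, 11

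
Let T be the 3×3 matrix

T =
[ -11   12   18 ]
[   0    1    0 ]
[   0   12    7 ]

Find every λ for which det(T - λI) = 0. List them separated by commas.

The characteristic polynomial is p(r) = det(rI - T).
Expanding the 3×3 determinant: p(r) = r^3 + 3r^2 - 81r + 77.
Try r = 7: p(7) = 0, so 7 is a root.
Dividing by (r - 7) leaves r^2 + 10r - 11.
The quadratic factors as (r + 11)·(r - 1).
Eigenvalues: -11, 1, 7.

-11, 1, 7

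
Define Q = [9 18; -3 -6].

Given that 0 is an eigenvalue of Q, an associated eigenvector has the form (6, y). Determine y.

-3

We need (Q)v = 0.
Q = [[9, 18], [-3, -6]].
Row 1: (9)·6 + (18)·y = 0
Row 2: (-3)·6 + (-6)·y = 0
Solving gives y = -3.
Check: Q·(6, -3) = (0, 0) = 0·(6, -3).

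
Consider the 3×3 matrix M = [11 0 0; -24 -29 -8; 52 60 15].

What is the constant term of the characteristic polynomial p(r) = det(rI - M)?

-495

p(0) = det(0·I − M) = det(−M) = (−1)^3·det(M).
det(M) = 495, so p(0) = -495.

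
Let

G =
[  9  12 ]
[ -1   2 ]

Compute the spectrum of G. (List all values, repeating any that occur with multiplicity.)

det(G - λI) = (9 - λ)(2 - λ) - (12)·(-1) = λ^2 - 11λ + 30.
This factors as (λ - 5)·(λ - 6) = 0.
Eigenvalues: 5, 6.

5, 6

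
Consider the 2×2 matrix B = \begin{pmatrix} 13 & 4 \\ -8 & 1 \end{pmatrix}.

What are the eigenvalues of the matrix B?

det(B - lambda·I) = (13 - lambda)(1 - lambda) - (4)·(-8) = lambda^2 - 14·lambda + 45.
This factors as (lambda - 5)·(lambda - 9) = 0.
Eigenvalues: 5, 9.

5, 9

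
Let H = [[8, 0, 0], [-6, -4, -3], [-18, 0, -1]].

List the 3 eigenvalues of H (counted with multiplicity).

The characteristic polynomial is p(λ) = det(λI - H).
Cofactor expansion gives p(λ) = λ^3 - 3λ^2 - 36λ - 32.
Try λ = -4: p(-4) = 0, so -4 is a root.
Dividing by (λ + 4) leaves λ^2 - 7λ - 8.
The quadratic factors as (λ + 1)·(λ - 8).
Eigenvalues: -4, -1, 8.

-4, -1, 8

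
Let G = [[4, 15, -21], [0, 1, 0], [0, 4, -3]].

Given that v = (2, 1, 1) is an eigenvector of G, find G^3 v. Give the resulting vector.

First find the eigenvalue: Gv = (2, 1, 1) = 1·(2, 1, 1), so λ = 1.
Then G^3 v = λ^3·v = 1^3·(2, 1, 1) = 1·(2, 1, 1) = (2, 1, 1).

(2, 1, 1)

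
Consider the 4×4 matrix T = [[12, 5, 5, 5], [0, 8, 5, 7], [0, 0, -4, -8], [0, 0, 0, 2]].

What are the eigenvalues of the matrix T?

T is upper triangular, so its eigenvalues are the diagonal entries.
Diagonal: 12, 8, -4, 2.

-4, 2, 8, 12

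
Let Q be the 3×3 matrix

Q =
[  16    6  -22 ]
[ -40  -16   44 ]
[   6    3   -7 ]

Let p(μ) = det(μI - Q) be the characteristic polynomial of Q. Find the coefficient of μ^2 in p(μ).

7

The coefficient of μ^2 of det(μI - Q) is −trace(Q).
trace(Q) = (16) + (-16) + (-7) = -7, so the coefficient is 7.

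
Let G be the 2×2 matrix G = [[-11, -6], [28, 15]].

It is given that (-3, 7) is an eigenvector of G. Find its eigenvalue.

Compute Gv: G·(-3, 7) = (-9, 21).
Since Gv = λv, compare component 1: -9 = λ·-3, so λ = 3.

3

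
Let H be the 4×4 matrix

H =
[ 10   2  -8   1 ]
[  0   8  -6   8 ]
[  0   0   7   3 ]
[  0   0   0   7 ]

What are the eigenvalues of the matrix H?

H is upper triangular, so its eigenvalues are the diagonal entries.
Diagonal: 10, 8, 7, 7.

7, 7, 8, 10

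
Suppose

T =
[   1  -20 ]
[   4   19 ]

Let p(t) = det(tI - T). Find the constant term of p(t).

p(t) = t^2 - 20t + 99.
The constant term is 99.

99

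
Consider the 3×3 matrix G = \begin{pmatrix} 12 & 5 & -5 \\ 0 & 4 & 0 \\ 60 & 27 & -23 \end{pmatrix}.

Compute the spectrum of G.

-8, -3, 4

Set up det(lambda·I - G) = 0.
Expanding the 3×3 determinant: p(lambda) = lambda^3 + 7·lambda^2 - 20·lambda - 96.
Try lambda = 4: p(4) = 0, so 4 is a root.
Dividing by (lambda - 4) leaves lambda^2 + 11·lambda + 24.
The quadratic factors as (lambda + 8)·(lambda + 3).
Eigenvalues: -8, -3, 4.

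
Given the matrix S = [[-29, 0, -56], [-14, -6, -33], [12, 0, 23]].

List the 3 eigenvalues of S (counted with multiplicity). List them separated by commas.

-6, -5, -1

The characteristic polynomial is p(s) = det(sI - S).
Expanding along the first row, p(s) = s^3 + 12s^2 + 41s + 30.
Try s = -1: p(-1) = 0, so -1 is a root.
Dividing by (s + 1) leaves s^2 + 11s + 30.
The quadratic factors as (s + 6)·(s + 5).
Eigenvalues: -6, -5, -1.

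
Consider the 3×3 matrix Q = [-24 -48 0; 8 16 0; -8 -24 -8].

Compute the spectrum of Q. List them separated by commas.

-8, -8, 0

Compute the characteristic polynomial p(s) = det(sI - Q).
Expanding along the first row, p(s) = s^3 + 16s^2 + 64s.
Rational-root test: s = 0 gives p(0) = 0.
Dividing by s leaves s^2 + 16s + 64.
The quadratic factor is (s + 8)^2.
Eigenvalues: -8, -8, 0.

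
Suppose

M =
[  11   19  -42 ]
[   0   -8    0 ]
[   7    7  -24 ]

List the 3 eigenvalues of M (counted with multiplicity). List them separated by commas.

Set up det(λI - M) = 0.
Expanding along the first row, p(λ) = λ^3 + 21λ^2 + 134λ + 240.
Since p(-3) = 0, λ = -3 is a root.
Factor out (λ + 3): p(λ) = (λ + 3)·(λ^2 + 18λ + 80).
The quadratic factors as (λ + 10)·(λ + 8).
Eigenvalues: -10, -8, -3.

-10, -8, -3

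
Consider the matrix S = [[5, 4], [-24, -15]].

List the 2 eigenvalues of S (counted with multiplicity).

-7, -3

det(S - sI) = (5 - s)(-15 - s) - (4)·(-24) = s^2 + 10s + 21.
This factors as (s + 7)·(s + 3) = 0.
Eigenvalues: -7, -3.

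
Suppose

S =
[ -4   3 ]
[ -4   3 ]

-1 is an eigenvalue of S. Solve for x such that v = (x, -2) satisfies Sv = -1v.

-2

We need (S + 1I)v = 0.
S + 1I = [[-3, 3], [-4, 4]].
Row 1: (-3)·x + (3)·-2 = 0
Row 2: (-4)·x + (4)·-2 = 0
Solving gives x = -2.
Check: S·(-2, -2) = (2, 2) = -1·(-2, -2).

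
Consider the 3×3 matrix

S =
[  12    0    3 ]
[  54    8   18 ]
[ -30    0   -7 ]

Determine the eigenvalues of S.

The characteristic polynomial is p(r) = det(rI - S).
Cofactor expansion gives p(r) = r^3 - 13r^2 + 46r - 48.
Since p(8) = 0, r = 8 is a root.
Factor out (r - 8): p(r) = (r - 8)·(r^2 - 5r + 6).
The quadratic factors as (r - 2)·(r - 3).
Eigenvalues: 2, 3, 8.

2, 3, 8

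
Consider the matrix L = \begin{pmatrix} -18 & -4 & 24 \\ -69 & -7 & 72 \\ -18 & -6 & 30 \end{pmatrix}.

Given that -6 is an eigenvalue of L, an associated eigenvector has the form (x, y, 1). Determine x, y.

1, 3

We need (L + 6I)v = 0.
L + 6I = [[-12, -4, 24], [-69, -1, 72], [-18, -6, 36]].
Row 1: (-12)·x + (-4)·y + (24)·1 = 0
Row 2: (-69)·x + (-1)·y + (72)·1 = 0
Row 3: (-18)·x + (-6)·y + (36)·1 = 0
Solving gives x = 1, y = 3.
Check: L·(1, 3, 1) = (-6, -18, -6) = -6·(1, 3, 1).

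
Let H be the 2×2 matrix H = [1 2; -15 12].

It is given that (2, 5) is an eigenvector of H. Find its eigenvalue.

Compute Hv: H·(2, 5) = (12, 30).
Since Hv = λv, compare component 1: 12 = λ·2, so λ = 6.

6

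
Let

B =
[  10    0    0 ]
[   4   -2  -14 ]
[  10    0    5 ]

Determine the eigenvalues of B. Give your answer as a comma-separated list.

Compute the characteristic polynomial p(s) = det(sI - B).
Expanding along the first row, p(s) = s^3 - 13s^2 + 20s + 100.
Try s = -2: p(-2) = 0, so -2 is a root.
Factor out (s + 2): p(s) = (s + 2)·(s^2 - 15s + 50).
The quadratic factors as (s - 5)·(s - 10).
Eigenvalues: -2, 5, 10.

-2, 5, 10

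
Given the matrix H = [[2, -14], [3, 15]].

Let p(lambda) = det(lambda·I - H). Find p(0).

p(0) = det(0·I − H) = det(−H) = (−1)^2·det(H).
det(H) = 72, so p(0) = 72.

72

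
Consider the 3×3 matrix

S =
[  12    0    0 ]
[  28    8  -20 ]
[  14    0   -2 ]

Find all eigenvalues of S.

Set up det(lambda·I - S) = 0.
Cofactor expansion gives p(lambda) = lambda^3 - 18·lambda^2 + 56·lambda + 192.
Try lambda = 8: p(8) = 0, so 8 is a root.
Dividing by (lambda - 8) leaves lambda^2 - 10·lambda - 24.
The quadratic factors as (lambda + 2)·(lambda - 12).
Eigenvalues: -2, 8, 12.

-2, 8, 12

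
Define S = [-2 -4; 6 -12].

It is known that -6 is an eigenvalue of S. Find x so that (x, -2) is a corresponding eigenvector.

We need (S + 6I)v = 0.
S + 6I = [[4, -4], [6, -6]].
Row 1: (4)·x + (-4)·-2 = 0
Row 2: (6)·x + (-6)·-2 = 0
Solving gives x = -2.
Check: S·(-2, -2) = (12, 12) = -6·(-2, -2).

-2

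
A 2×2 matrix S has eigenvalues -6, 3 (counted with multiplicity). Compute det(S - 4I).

If S has eigenvalues -6, 3, then S - 4I has eigenvalues -10, -1.
det(S - 4I) = (-10) · (-1) = 10.

10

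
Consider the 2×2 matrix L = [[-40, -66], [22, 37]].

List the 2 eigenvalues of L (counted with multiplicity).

det(L - λI) = (-40 - λ)(37 - λ) - (-66)·(22) = λ^2 + 3λ - 28.
This factors as (λ + 7)·(λ - 4) = 0.
Eigenvalues: -7, 4.

-7, 4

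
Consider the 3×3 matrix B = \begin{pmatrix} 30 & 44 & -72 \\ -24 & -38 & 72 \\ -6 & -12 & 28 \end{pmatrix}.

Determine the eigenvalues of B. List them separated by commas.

4, 6, 10

Set up det(λI - B) = 0.
Expanding the 3×3 determinant: p(λ) = λ^3 - 20λ^2 + 124λ - 240.
Rational-root test: λ = 4 gives p(4) = 0.
Dividing by (λ - 4) leaves λ^2 - 16λ + 60.
The quadratic factors as (λ - 6)·(λ - 10).
Eigenvalues: 4, 6, 10.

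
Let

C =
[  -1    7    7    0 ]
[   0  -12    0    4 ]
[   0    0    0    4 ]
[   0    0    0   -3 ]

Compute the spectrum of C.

C is upper triangular, so its eigenvalues are the diagonal entries.
Diagonal: -1, -12, 0, -3.

-12, -3, -1, 0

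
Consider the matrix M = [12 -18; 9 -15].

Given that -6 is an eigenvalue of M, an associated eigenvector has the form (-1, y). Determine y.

-1

We need (M + 6I)v = 0.
M + 6I = [[18, -18], [9, -9]].
Row 1: (18)·-1 + (-18)·y = 0
Row 2: (9)·-1 + (-9)·y = 0
Solving gives y = -1.
Check: M·(-1, -1) = (6, 6) = -6·(-1, -1).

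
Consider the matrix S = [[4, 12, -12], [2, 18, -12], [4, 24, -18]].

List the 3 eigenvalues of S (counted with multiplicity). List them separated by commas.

Compute the characteristic polynomial p(t) = det(tI - S).
Cofactor expansion gives p(t) = t^3 - 4t^2 - 12t.
Rational-root test: t = 6 gives p(6) = 0.
Dividing by (t - 6) leaves t^2 + 2t.
The quadratic factors as (t + 2)·t.
Eigenvalues: -2, 0, 6.

-2, 0, 6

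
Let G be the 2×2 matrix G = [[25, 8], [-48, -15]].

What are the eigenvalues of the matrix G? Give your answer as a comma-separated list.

det(G - lambda·I) = (25 - lambda)(-15 - lambda) - (8)·(-48) = lambda^2 - 10·lambda + 9.
This factors as (lambda - 1)·(lambda - 9) = 0.
Eigenvalues: 1, 9.

1, 9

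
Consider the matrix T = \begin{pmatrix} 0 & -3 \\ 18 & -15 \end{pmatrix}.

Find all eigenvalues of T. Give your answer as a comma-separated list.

-9, -6

det(T - rI) = (0 - r)(-15 - r) - (-3)·(18) = r^2 + 15r + 54.
This factors as (r + 9)·(r + 6) = 0.
Eigenvalues: -9, -6.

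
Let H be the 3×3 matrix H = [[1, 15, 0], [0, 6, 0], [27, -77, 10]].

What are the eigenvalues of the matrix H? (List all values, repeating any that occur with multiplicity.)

1, 6, 10

Set up det(lambda·I - H) = 0.
Cofactor expansion gives p(lambda) = lambda^3 - 17·lambda^2 + 76·lambda - 60.
Since p(1) = 0, lambda = 1 is a root.
Dividing by (lambda - 1) leaves lambda^2 - 16·lambda + 60.
The quadratic factors as (lambda - 6)·(lambda - 10).
Eigenvalues: 1, 6, 10.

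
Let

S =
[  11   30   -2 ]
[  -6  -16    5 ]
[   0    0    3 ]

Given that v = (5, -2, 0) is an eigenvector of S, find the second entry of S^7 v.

First find the eigenvalue: Sv = (-5, 2, 0) = -1·(5, -2, 0), so λ = -1.
Then S^7 v = λ^7·v = (-1)^7·(5, -2, 0) = -1·(5, -2, 0) = (-5, 2, 0).

2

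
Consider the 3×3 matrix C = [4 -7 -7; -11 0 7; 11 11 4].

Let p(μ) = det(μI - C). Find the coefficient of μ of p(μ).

p(μ) = μ^3 - 8μ^2 - 61μ + 308.
The coefficient of μ is -61.

-61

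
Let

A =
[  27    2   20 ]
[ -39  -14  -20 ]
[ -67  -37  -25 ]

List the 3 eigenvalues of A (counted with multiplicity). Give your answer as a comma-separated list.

-12, -5, 5

The characteristic polynomial is p(r) = det(rI - A).
Expanding the 3×3 determinant: p(r) = r^3 + 12r^2 - 25r - 300.
Since p(5) = 0, r = 5 is a root.
Factor out (r - 5): p(r) = (r - 5)·(r^2 + 17r + 60).
The quadratic factors as (r + 12)·(r + 5).
Eigenvalues: -12, -5, 5.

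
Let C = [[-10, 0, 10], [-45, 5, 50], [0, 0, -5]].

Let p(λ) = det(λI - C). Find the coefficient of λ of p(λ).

-25

p(λ) = λ^3 + 10λ^2 - 25λ - 250.
The coefficient of λ is -25.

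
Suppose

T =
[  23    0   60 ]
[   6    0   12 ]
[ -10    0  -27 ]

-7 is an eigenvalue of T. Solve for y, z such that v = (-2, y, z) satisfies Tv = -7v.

0, 1

We need (T + 7I)v = 0.
T + 7I = [[30, 0, 60], [6, 7, 12], [-10, 0, -20]].
Row 1: (30)·-2 + (0)·y + (60)·z = 0
Row 2: (6)·-2 + (7)·y + (12)·z = 0
Row 3: (-10)·-2 + (0)·y + (-20)·z = 0
Solving gives y = 0, z = 1.
Check: T·(-2, 0, 1) = (14, 0, -7) = -7·(-2, 0, 1).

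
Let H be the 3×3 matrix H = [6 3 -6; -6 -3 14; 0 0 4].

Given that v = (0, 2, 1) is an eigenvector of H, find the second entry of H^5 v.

First find the eigenvalue: Hv = (0, 8, 4) = 4·(0, 2, 1), so λ = 4.
Then H^5 v = λ^5·v = 4^5·(0, 2, 1) = 1024·(0, 2, 1) = (0, 2048, 1024).

2048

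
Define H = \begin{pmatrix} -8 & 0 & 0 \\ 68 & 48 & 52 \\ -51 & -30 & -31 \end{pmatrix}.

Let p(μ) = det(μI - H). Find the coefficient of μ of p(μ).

-64

p(μ) = μ^3 - 9μ^2 - 64μ + 576.
The coefficient of μ is -64.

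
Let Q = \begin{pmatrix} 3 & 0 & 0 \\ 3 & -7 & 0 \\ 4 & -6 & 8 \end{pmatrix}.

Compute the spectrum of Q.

-7, 3, 8

Q is lower triangular, so its eigenvalues are the diagonal entries.
Diagonal: 3, -7, 8.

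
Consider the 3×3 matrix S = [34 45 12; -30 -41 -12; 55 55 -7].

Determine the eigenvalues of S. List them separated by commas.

The characteristic polynomial is p(λ) = det(λI - S).
Expanding along the first row, p(λ) = λ^3 + 14λ^2 + 5λ - 308.
Rational-root test: λ = -11 gives p(-11) = 0.
Dividing by (λ + 11) leaves λ^2 + 3λ - 28.
The quadratic factors as (λ + 7)·(λ - 4).
Eigenvalues: -11, -7, 4.

-11, -7, 4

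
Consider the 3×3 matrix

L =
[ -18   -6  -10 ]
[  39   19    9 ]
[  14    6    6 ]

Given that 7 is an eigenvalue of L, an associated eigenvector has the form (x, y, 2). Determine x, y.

-2, 5

We need (L - 7I)v = 0.
L - 7I = [[-25, -6, -10], [39, 12, 9], [14, 6, -1]].
Row 1: (-25)·x + (-6)·y + (-10)·2 = 0
Row 2: (39)·x + (12)·y + (9)·2 = 0
Row 3: (14)·x + (6)·y + (-1)·2 = 0
Solving gives x = -2, y = 5.
Check: L·(-2, 5, 2) = (-14, 35, 14) = 7·(-2, 5, 2).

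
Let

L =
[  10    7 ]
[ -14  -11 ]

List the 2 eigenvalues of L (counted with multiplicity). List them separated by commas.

-4, 3

det(L - λI) = (10 - λ)(-11 - λ) - (7)·(-14) = λ^2 + λ - 12.
This factors as (λ + 4)·(λ - 3) = 0.
Eigenvalues: -4, 3.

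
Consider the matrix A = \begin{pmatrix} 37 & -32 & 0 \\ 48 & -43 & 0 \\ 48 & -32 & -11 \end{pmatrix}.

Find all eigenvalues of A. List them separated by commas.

-11, -11, 5

The characteristic polynomial is p(λ) = det(λI - A).
Expanding along the first row, p(λ) = λ^3 + 17λ^2 + 11λ - 605.
Since p(5) = 0, λ = 5 is a root.
Factor out (λ - 5): p(λ) = (λ - 5)·(λ^2 + 22λ + 121).
The quadratic factor is (λ + 11)^2.
Eigenvalues: -11, -11, 5.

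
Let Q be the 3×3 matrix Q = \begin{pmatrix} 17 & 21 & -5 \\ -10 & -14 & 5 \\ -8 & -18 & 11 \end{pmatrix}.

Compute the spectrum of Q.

The characteristic polynomial is p(λ) = det(λI - Q).
Cofactor expansion gives p(λ) = λ^3 - 14λ^2 + 55λ - 42.
Since p(1) = 0, λ = 1 is a root.
Factor out (λ - 1): p(λ) = (λ - 1)·(λ^2 - 13λ + 42).
The quadratic factors as (λ - 6)·(λ - 7).
Eigenvalues: 1, 6, 7.

1, 6, 7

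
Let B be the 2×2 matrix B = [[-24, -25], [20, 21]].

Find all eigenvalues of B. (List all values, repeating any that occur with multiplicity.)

det(B - rI) = (-24 - r)(21 - r) - (-25)·(20) = r^2 + 3r - 4.
This factors as (r + 4)·(r - 1) = 0.
Eigenvalues: -4, 1.

-4, 1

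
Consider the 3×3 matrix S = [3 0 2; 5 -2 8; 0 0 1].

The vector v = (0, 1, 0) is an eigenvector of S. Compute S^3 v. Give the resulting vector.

(0, -8, 0)

First find the eigenvalue: Sv = (0, -2, 0) = -2·(0, 1, 0), so λ = -2.
Then S^3 v = λ^3·v = (-2)^3·(0, 1, 0) = -8·(0, 1, 0) = (0, -8, 0).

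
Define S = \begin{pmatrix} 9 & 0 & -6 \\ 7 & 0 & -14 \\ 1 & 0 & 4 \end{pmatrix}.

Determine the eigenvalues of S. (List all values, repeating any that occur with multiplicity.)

Set up det(λI - S) = 0.
Expanding the 3×3 determinant: p(λ) = λ^3 - 13λ^2 + 42λ.
Since p(6) = 0, λ = 6 is a root.
Factor out (λ - 6): p(λ) = (λ - 6)·(λ^2 - 7λ).
The quadratic factors as λ·(λ - 7).
Eigenvalues: 0, 6, 7.

0, 6, 7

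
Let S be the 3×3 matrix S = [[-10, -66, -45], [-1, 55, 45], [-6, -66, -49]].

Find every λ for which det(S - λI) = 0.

-11, -4, 11

Set up det(μI - S) = 0.
Expanding the 3×3 determinant: p(μ) = μ^3 + 4μ^2 - 121μ - 484.
Try μ = -4: p(-4) = 0, so -4 is a root.
Factor out (μ + 4): p(μ) = (μ + 4)·(μ^2 - 121).
The quadratic factors as (μ + 11)·(μ - 11).
Eigenvalues: -11, -4, 11.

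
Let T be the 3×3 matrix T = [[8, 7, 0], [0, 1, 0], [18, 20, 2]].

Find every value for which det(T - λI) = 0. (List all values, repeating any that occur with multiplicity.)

Set up det(μI - T) = 0.
Expanding the 3×3 determinant: p(μ) = μ^3 - 11μ^2 + 26μ - 16.
Try μ = 1: p(1) = 0, so 1 is a root.
Factor out (μ - 1): p(μ) = (μ - 1)·(μ^2 - 10μ + 16).
The quadratic factors as (μ - 2)·(μ - 8).
Eigenvalues: 1, 2, 8.

1, 2, 8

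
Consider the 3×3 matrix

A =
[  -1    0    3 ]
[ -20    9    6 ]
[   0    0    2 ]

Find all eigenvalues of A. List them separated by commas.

The characteristic polynomial is p(t) = det(tI - A).
Expanding the 3×3 determinant: p(t) = t^3 - 10t^2 + 7t + 18.
Since p(-1) = 0, t = -1 is a root.
Dividing by (t + 1) leaves t^2 - 11t + 18.
The quadratic factors as (t - 2)·(t - 9).
Eigenvalues: -1, 2, 9.

-1, 2, 9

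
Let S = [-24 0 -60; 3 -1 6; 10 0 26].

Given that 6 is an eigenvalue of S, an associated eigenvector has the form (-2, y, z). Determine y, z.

0, 1

We need (S - 6I)v = 0.
S - 6I = [[-30, 0, -60], [3, -7, 6], [10, 0, 20]].
Row 1: (-30)·-2 + (0)·y + (-60)·z = 0
Row 2: (3)·-2 + (-7)·y + (6)·z = 0
Row 3: (10)·-2 + (0)·y + (20)·z = 0
Solving gives y = 0, z = 1.
Check: S·(-2, 0, 1) = (-12, 0, 6) = 6·(-2, 0, 1).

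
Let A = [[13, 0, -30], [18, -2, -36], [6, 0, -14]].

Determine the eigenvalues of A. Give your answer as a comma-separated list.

Compute the characteristic polynomial p(μ) = det(μI - A).
Expanding the 3×3 determinant: p(μ) = μ^3 + 3μ^2 - 4.
Try μ = -2: p(-2) = 0, so -2 is a root.
Factor out (μ + 2): p(μ) = (μ + 2)·(μ^2 + μ - 2).
The quadratic factors as (μ + 2)·(μ - 1).
Eigenvalues: -2, -2, 1.

-2, -2, 1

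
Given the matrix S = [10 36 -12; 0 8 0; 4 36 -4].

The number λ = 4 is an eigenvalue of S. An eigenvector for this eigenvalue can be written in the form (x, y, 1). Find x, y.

2, 0

We need (S - 4I)v = 0.
S - 4I = [[6, 36, -12], [0, 4, 0], [4, 36, -8]].
Row 1: (6)·x + (36)·y + (-12)·1 = 0
Row 2: (0)·x + (4)·y + (0)·1 = 0
Row 3: (4)·x + (36)·y + (-8)·1 = 0
Solving gives x = 2, y = 0.
Check: S·(2, 0, 1) = (8, 0, 4) = 4·(2, 0, 1).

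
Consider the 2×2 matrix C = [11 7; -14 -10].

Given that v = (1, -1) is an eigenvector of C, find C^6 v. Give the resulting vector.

First find the eigenvalue: Cv = (4, -4) = 4·(1, -1), so λ = 4.
Then C^6 v = λ^6·v = 4^6·(1, -1) = 4096·(1, -1) = (4096, -4096).

(4096, -4096)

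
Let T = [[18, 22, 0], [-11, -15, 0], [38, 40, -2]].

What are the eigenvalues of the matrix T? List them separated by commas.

Set up det(λI - T) = 0.
Expanding the 3×3 determinant: p(λ) = λ^3 - λ^2 - 34λ - 56.
Since p(7) = 0, λ = 7 is a root.
Dividing by (λ - 7) leaves λ^2 + 6λ + 8.
The quadratic factors as (λ + 4)·(λ + 2).
Eigenvalues: -4, -2, 7.

-4, -2, 7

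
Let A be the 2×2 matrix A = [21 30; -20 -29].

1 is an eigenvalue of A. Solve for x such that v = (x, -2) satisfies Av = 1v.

3

We need (A - 1I)v = 0.
A - 1I = [[20, 30], [-20, -30]].
Row 1: (20)·x + (30)·-2 = 0
Row 2: (-20)·x + (-30)·-2 = 0
Solving gives x = 3.
Check: A·(3, -2) = (3, -2) = 1·(3, -2).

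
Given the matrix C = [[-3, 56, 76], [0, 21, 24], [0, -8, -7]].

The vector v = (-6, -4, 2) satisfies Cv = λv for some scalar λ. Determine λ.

Compute Cv: C·(-6, -4, 2) = (-54, -36, 18).
Since Cv = λv, compare component 1: -54 = λ·-6, so λ = 9.

9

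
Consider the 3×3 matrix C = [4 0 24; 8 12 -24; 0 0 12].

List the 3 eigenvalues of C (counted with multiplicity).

4, 12, 12

Compute the characteristic polynomial p(t) = det(tI - C).
Expanding the 3×3 determinant: p(t) = t^3 - 28t^2 + 240t - 576.
Rational-root test: t = 4 gives p(4) = 0.
Dividing by (t - 4) leaves t^2 - 24t + 144.
The quadratic factor is (t - 12)^2.
Eigenvalues: 4, 12, 12.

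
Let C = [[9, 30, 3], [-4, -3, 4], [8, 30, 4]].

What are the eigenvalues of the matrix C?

The characteristic polynomial is p(t) = det(tI - C).
Expanding the 3×3 determinant: p(t) = t^3 - 10t^2 - 27t + 36.
Since p(1) = 0, t = 1 is a root.
Dividing by (t - 1) leaves t^2 - 9t - 36.
The quadratic factors as (t + 3)·(t - 12).
Eigenvalues: -3, 1, 12.

-3, 1, 12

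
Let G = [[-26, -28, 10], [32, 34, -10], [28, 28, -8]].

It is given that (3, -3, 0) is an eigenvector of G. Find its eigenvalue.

Compute Gv: G·(3, -3, 0) = (6, -6, 0).
Since Gv = λv, compare component 1: 6 = λ·3, so λ = 2.

2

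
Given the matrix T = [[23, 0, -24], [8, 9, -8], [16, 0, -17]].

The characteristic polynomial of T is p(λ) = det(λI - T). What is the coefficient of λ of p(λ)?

47

p(λ) = λ^3 - 15λ^2 + 47λ + 63.
The coefficient of λ is 47.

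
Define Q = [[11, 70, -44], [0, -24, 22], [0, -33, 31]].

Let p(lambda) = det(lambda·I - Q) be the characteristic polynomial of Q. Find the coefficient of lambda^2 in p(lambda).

The coefficient of lambda^2 of det(lambda·I - Q) is −trace(Q).
trace(Q) = (11) + (-24) + (31) = 18, so the coefficient is -18.

-18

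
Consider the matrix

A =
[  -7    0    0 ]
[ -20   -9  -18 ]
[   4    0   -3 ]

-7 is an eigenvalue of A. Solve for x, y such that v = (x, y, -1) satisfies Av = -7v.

We need (A + 7I)v = 0.
A + 7I = [[0, 0, 0], [-20, -2, -18], [4, 0, 4]].
Row 1: (0)·x + (0)·y + (0)·-1 = 0
Row 2: (-20)·x + (-2)·y + (-18)·-1 = 0
Row 3: (4)·x + (0)·y + (4)·-1 = 0
Solving gives x = 1, y = -1.
Check: A·(1, -1, -1) = (-7, 7, 7) = -7·(1, -1, -1).

1, -1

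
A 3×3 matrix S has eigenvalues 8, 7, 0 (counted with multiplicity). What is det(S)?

0

det(S) is the product of the eigenvalues: (8) · (7) · (0) = 0.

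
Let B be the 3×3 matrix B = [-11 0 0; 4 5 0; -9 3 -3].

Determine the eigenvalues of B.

-11, -3, 5

B is lower triangular, so its eigenvalues are the diagonal entries.
Diagonal: -11, 5, -3.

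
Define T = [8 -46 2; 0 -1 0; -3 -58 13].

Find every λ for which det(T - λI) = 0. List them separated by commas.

-1, 10, 11

The characteristic polynomial is p(lambda) = det(lambda·I - T).
Cofactor expansion gives p(lambda) = lambda^3 - 20·lambda^2 + 89·lambda + 110.
Since p(-1) = 0, lambda = -1 is a root.
Factor out (lambda + 1): p(lambda) = (lambda + 1)·(lambda^2 - 21·lambda + 110).
The quadratic factors as (lambda - 10)·(lambda - 11).
Eigenvalues: -1, 10, 11.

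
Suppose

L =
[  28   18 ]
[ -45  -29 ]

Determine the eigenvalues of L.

-2, 1

det(L - sI) = (28 - s)(-29 - s) - (18)·(-45) = s^2 + s - 2.
This factors as (s + 2)·(s - 1) = 0.
Eigenvalues: -2, 1.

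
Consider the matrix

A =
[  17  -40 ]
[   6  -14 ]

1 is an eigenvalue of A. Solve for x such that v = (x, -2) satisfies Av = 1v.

We need (A - 1I)v = 0.
A - 1I = [[16, -40], [6, -15]].
Row 1: (16)·x + (-40)·-2 = 0
Row 2: (6)·x + (-15)·-2 = 0
Solving gives x = -5.
Check: A·(-5, -2) = (-5, -2) = 1·(-5, -2).

-5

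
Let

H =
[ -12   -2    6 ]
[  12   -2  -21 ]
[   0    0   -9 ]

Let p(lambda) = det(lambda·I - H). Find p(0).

p(0) = det(0·I − H) = det(−H) = (−1)^3·det(H).
det(H) = -432, so p(0) = 432.

432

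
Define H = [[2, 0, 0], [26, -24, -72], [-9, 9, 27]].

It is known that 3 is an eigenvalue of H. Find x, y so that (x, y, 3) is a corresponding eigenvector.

0, -8

We need (H - 3I)v = 0.
H - 3I = [[-1, 0, 0], [26, -27, -72], [-9, 9, 24]].
Row 1: (-1)·x + (0)·y + (0)·3 = 0
Row 2: (26)·x + (-27)·y + (-72)·3 = 0
Row 3: (-9)·x + (9)·y + (24)·3 = 0
Solving gives x = 0, y = -8.
Check: H·(0, -8, 3) = (0, -24, 9) = 3·(0, -8, 3).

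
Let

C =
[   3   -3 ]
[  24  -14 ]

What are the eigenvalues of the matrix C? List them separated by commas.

det(C - λI) = (3 - λ)(-14 - λ) - (-3)·(24) = λ^2 + 11λ + 30.
This factors as (λ + 6)·(λ + 5) = 0.
Eigenvalues: -6, -5.

-6, -5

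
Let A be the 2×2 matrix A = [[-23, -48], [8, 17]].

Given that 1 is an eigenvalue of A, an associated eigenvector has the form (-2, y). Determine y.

We need (A - 1I)v = 0.
A - 1I = [[-24, -48], [8, 16]].
Row 1: (-24)·-2 + (-48)·y = 0
Row 2: (8)·-2 + (16)·y = 0
Solving gives y = 1.
Check: A·(-2, 1) = (-2, 1) = 1·(-2, 1).

1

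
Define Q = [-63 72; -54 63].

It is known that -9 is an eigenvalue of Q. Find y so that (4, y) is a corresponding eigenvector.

We need (Q + 9I)v = 0.
Q + 9I = [[-54, 72], [-54, 72]].
Row 1: (-54)·4 + (72)·y = 0
Row 2: (-54)·4 + (72)·y = 0
Solving gives y = 3.
Check: Q·(4, 3) = (-36, -27) = -9·(4, 3).

3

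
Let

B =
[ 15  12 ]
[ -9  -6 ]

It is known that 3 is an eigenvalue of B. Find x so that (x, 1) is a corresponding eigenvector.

We need (B - 3I)v = 0.
B - 3I = [[12, 12], [-9, -9]].
Row 1: (12)·x + (12)·1 = 0
Row 2: (-9)·x + (-9)·1 = 0
Solving gives x = -1.
Check: B·(-1, 1) = (-3, 3) = 3·(-1, 1).

-1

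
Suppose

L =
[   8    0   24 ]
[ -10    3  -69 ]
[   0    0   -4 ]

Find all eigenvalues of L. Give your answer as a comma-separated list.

Compute the characteristic polynomial p(λ) = det(λI - L).
Cofactor expansion gives p(λ) = λ^3 - 7λ^2 - 20λ + 96.
Since p(-4) = 0, λ = -4 is a root.
Factor out (λ + 4): p(λ) = (λ + 4)·(λ^2 - 11λ + 24).
The quadratic factors as (λ - 3)·(λ - 8).
Eigenvalues: -4, 3, 8.

-4, 3, 8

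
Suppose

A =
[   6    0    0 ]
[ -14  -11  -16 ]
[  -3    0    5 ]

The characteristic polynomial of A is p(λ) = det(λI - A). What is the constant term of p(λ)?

330

p(λ) = λ^3 - 91λ + 330.
The constant term is 330.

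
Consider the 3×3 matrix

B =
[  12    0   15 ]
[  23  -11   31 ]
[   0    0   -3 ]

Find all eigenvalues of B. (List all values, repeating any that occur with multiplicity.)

Compute the characteristic polynomial p(r) = det(rI - B).
Expanding the 3×3 determinant: p(r) = r^3 + 2r^2 - 135r - 396.
Since p(-3) = 0, r = -3 is a root.
Factor out (r + 3): p(r) = (r + 3)·(r^2 - r - 132).
The quadratic factors as (r + 11)·(r - 12).
Eigenvalues: -11, -3, 12.

-11, -3, 12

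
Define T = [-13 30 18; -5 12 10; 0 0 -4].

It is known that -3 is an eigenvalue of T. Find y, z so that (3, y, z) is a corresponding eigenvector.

We need (T + 3I)v = 0.
T + 3I = [[-10, 30, 18], [-5, 15, 10], [0, 0, -1]].
Row 1: (-10)·3 + (30)·y + (18)·z = 0
Row 2: (-5)·3 + (15)·y + (10)·z = 0
Row 3: (0)·3 + (0)·y + (-1)·z = 0
Solving gives y = 1, z = 0.
Check: T·(3, 1, 0) = (-9, -3, 0) = -3·(3, 1, 0).

1, 0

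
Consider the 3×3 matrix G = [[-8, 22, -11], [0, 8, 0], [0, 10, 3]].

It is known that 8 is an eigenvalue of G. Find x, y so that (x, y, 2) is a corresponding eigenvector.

We need (G - 8I)v = 0.
G - 8I = [[-16, 22, -11], [0, 0, 0], [0, 10, -5]].
Row 1: (-16)·x + (22)·y + (-11)·2 = 0
Row 2: (0)·x + (0)·y + (0)·2 = 0
Row 3: (0)·x + (10)·y + (-5)·2 = 0
Solving gives x = 0, y = 1.
Check: G·(0, 1, 2) = (0, 8, 16) = 8·(0, 1, 2).

0, 1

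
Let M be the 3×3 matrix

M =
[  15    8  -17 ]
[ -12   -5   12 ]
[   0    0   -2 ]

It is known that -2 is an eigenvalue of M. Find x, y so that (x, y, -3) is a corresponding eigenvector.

We need (M + 2I)v = 0.
M + 2I = [[17, 8, -17], [-12, -3, 12], [0, 0, 0]].
Row 1: (17)·x + (8)·y + (-17)·-3 = 0
Row 2: (-12)·x + (-3)·y + (12)·-3 = 0
Row 3: (0)·x + (0)·y + (0)·-3 = 0
Solving gives x = -3, y = 0.
Check: M·(-3, 0, -3) = (6, 0, 6) = -2·(-3, 0, -3).

-3, 0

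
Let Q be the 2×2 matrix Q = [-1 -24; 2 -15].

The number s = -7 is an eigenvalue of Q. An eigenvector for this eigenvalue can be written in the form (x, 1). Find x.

We need (Q + 7I)v = 0.
Q + 7I = [[6, -24], [2, -8]].
Row 1: (6)·x + (-24)·1 = 0
Row 2: (2)·x + (-8)·1 = 0
Solving gives x = 4.
Check: Q·(4, 1) = (-28, -7) = -7·(4, 1).

4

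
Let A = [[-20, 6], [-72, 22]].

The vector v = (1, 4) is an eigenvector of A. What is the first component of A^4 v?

First find the eigenvalue: Av = (4, 16) = 4·(1, 4), so λ = 4.
Then A^4 v = λ^4·v = 4^4·(1, 4) = 256·(1, 4) = (256, 1024).

256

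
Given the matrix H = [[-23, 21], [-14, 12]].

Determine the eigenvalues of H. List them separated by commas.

-9, -2

det(H - lambda·I) = (-23 - lambda)(12 - lambda) - (21)·(-14) = lambda^2 + 11·lambda + 18.
This factors as (lambda + 9)·(lambda + 2) = 0.
Eigenvalues: -9, -2.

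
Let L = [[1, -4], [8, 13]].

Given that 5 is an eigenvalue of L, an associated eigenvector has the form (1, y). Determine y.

-1

We need (L - 5I)v = 0.
L - 5I = [[-4, -4], [8, 8]].
Row 1: (-4)·1 + (-4)·y = 0
Row 2: (8)·1 + (8)·y = 0
Solving gives y = -1.
Check: L·(1, -1) = (5, -5) = 5·(1, -1).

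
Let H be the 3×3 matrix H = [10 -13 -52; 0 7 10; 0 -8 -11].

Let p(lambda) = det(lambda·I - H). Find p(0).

-30

p(0) = det(0·I − H) = det(−H) = (−1)^3·det(H).
det(H) = 30, so p(0) = -30.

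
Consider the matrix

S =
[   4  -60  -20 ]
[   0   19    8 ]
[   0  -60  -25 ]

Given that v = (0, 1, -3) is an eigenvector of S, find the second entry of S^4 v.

First find the eigenvalue: Sv = (0, -5, 15) = -5·(0, 1, -3), so λ = -5.
Then S^4 v = λ^4·v = (-5)^4·(0, 1, -3) = 625·(0, 1, -3) = (0, 625, -1875).

625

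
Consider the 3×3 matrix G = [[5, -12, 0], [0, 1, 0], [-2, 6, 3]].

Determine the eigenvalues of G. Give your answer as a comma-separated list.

1, 3, 5

Compute the characteristic polynomial p(μ) = det(μI - G).
Expanding along the first row, p(μ) = μ^3 - 9μ^2 + 23μ - 15.
Rational-root test: μ = 1 gives p(1) = 0.
Factor out (μ - 1): p(μ) = (μ - 1)·(μ^2 - 8μ + 15).
The quadratic factors as (μ - 3)·(μ - 5).
Eigenvalues: 1, 3, 5.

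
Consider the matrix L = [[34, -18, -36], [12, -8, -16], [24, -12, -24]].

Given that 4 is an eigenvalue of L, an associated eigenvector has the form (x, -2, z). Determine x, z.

We need (L - 4I)v = 0.
L - 4I = [[30, -18, -36], [12, -12, -16], [24, -12, -28]].
Row 1: (30)·x + (-18)·-2 + (-36)·z = 0
Row 2: (12)·x + (-12)·-2 + (-16)·z = 0
Row 3: (24)·x + (-12)·-2 + (-28)·z = 0
Solving gives x = 6, z = 6.
Check: L·(6, -2, 6) = (24, -8, 24) = 4·(6, -2, 6).

6, 6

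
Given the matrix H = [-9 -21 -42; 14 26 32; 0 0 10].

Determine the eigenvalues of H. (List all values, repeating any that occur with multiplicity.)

5, 10, 12

Set up det(lambda·I - H) = 0.
Expanding the 3×3 determinant: p(lambda) = lambda^3 - 27·lambda^2 + 230·lambda - 600.
Rational-root test: lambda = 5 gives p(5) = 0.
Dividing by (lambda - 5) leaves lambda^2 - 22·lambda + 120.
The quadratic factors as (lambda - 10)·(lambda - 12).
Eigenvalues: 5, 10, 12.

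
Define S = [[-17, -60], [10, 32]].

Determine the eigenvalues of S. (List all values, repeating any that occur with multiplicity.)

det(S - sI) = (-17 - s)(32 - s) - (-60)·(10) = s^2 - 15s + 56.
This factors as (s - 7)·(s - 8) = 0.
Eigenvalues: 7, 8.

7, 8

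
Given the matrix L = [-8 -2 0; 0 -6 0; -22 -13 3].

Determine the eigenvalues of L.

The characteristic polynomial is p(λ) = det(λI - L).
Expanding the 3×3 determinant: p(λ) = λ^3 + 11λ^2 + 6λ - 144.
Since p(-6) = 0, λ = -6 is a root.
Dividing by (λ + 6) leaves λ^2 + 5λ - 24.
The quadratic factors as (λ + 8)·(λ - 3).
Eigenvalues: -8, -6, 3.

-8, -6, 3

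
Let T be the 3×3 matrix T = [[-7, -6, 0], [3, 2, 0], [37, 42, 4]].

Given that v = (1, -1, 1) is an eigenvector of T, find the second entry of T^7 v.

First find the eigenvalue: Tv = (-1, 1, -1) = -1·(1, -1, 1), so λ = -1.
Then T^7 v = λ^7·v = (-1)^7·(1, -1, 1) = -1·(1, -1, 1) = (-1, 1, -1).

1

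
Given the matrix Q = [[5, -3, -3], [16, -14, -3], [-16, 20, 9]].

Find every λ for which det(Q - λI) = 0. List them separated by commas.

-11, 5, 6

Compute the characteristic polynomial p(λ) = det(λI - Q).
Expanding the 3×3 determinant: p(λ) = λ^3 - 91λ + 330.
Rational-root test: λ = 5 gives p(5) = 0.
Factor out (λ - 5): p(λ) = (λ - 5)·(λ^2 + 5λ - 66).
The quadratic factors as (λ + 11)·(λ - 6).
Eigenvalues: -11, 5, 6.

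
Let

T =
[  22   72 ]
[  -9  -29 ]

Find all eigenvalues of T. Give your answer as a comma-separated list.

-5, -2

det(T - λI) = (22 - λ)(-29 - λ) - (72)·(-9) = λ^2 + 7λ + 10.
This factors as (λ + 5)·(λ + 2) = 0.
Eigenvalues: -5, -2.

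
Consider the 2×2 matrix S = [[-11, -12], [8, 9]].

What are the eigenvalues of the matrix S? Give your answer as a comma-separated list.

-3, 1

det(S - sI) = (-11 - s)(9 - s) - (-12)·(8) = s^2 + 2s - 3.
This factors as (s + 3)·(s - 1) = 0.
Eigenvalues: -3, 1.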